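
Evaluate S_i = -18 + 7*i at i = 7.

S_7 = -18 + 7*7 = -18 + 49 = 31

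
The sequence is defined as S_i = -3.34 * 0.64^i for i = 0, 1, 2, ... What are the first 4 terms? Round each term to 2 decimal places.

This is a geometric sequence.
i=0: S_0 = -3.34 * 0.64^0 = -3.34
i=1: S_1 = -3.34 * 0.64^1 ≈ -2.14
i=2: S_2 = -3.34 * 0.64^2 ≈ -1.37
i=3: S_3 = -3.34 * 0.64^3 ≈ -0.88
The first 4 terms are: [-3.34, -2.14, -1.37, -0.88]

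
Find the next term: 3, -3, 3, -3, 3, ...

Ratios: -3 / 3 = -1.0
This is a geometric sequence with common ratio r = -1.
Next term = 3 * -1 = -3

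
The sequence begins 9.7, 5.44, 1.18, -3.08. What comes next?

Differences: 5.44 - 9.7 = -4.26
This is an arithmetic sequence with common difference d = -4.26.
Next term = -3.08 + -4.26 = -7.34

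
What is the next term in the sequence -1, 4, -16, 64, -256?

Ratios: 4 / -1 = -4.0
This is a geometric sequence with common ratio r = -4.
Next term = -256 * -4 = 1024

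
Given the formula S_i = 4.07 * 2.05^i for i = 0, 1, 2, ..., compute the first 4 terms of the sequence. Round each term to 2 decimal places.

This is a geometric sequence.
i=0: S_0 = 4.07 * 2.05^0 = 4.07
i=1: S_1 = 4.07 * 2.05^1 ≈ 8.34
i=2: S_2 = 4.07 * 2.05^2 ≈ 17.1
i=3: S_3 = 4.07 * 2.05^3 ≈ 35.06
The first 4 terms are: [4.07, 8.34, 17.1, 35.06]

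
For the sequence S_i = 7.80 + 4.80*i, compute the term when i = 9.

S_9 = 7.8 + 4.8*9 = 7.8 + 43.2 = 51.0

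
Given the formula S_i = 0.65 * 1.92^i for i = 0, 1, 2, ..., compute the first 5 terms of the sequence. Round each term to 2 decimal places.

This is a geometric sequence.
i=0: S_0 = 0.65 * 1.92^0 = 0.65
i=1: S_1 = 0.65 * 1.92^1 ≈ 1.25
i=2: S_2 = 0.65 * 1.92^2 ≈ 2.4
i=3: S_3 = 0.65 * 1.92^3 ≈ 4.6
i=4: S_4 = 0.65 * 1.92^4 ≈ 8.83
The first 5 terms are: [0.65, 1.25, 2.4, 4.6, 8.83]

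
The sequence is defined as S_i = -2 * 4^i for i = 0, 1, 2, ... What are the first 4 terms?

This is a geometric sequence.
i=0: S_0 = -2 * 4^0 = -2
i=1: S_1 = -2 * 4^1 = -8
i=2: S_2 = -2 * 4^2 = -32
i=3: S_3 = -2 * 4^3 = -128
The first 4 terms are: [-2, -8, -32, -128]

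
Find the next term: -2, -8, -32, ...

Ratios: -8 / -2 = 4.0
This is a geometric sequence with common ratio r = 4.
Next term = -32 * 4 = -128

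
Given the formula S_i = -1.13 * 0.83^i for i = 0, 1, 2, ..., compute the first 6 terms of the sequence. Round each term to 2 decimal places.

This is a geometric sequence.
i=0: S_0 = -1.13 * 0.83^0 = -1.13
i=1: S_1 = -1.13 * 0.83^1 ≈ -0.94
i=2: S_2 = -1.13 * 0.83^2 ≈ -0.78
i=3: S_3 = -1.13 * 0.83^3 ≈ -0.65
i=4: S_4 = -1.13 * 0.83^4 ≈ -0.54
i=5: S_5 = -1.13 * 0.83^5 ≈ -0.45
The first 6 terms are: [-1.13, -0.94, -0.78, -0.65, -0.54, -0.45]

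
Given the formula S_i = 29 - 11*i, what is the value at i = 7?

S_7 = 29 + -11*7 = 29 + -77 = -48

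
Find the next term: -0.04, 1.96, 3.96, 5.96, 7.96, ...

Differences: 1.96 - -0.04 = 2.0
This is an arithmetic sequence with common difference d = 2.0.
Next term = 7.96 + 2.0 = 9.96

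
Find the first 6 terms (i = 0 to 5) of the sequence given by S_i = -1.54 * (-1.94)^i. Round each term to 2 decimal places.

This is a geometric sequence.
i=0: S_0 = -1.54 * (-1.94)^0 = -1.54
i=1: S_1 = -1.54 * (-1.94)^1 ≈ 2.99
i=2: S_2 = -1.54 * (-1.94)^2 ≈ -5.8
i=3: S_3 = -1.54 * (-1.94)^3 ≈ 11.24
i=4: S_4 = -1.54 * (-1.94)^4 ≈ -21.81
i=5: S_5 = -1.54 * (-1.94)^5 ≈ 42.32
The first 6 terms are: [-1.54, 2.99, -5.8, 11.24, -21.81, 42.32]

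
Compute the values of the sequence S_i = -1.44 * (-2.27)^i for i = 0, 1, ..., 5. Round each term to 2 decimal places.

This is a geometric sequence.
i=0: S_0 = -1.44 * (-2.27)^0 = -1.44
i=1: S_1 = -1.44 * (-2.27)^1 ≈ 3.27
i=2: S_2 = -1.44 * (-2.27)^2 ≈ -7.42
i=3: S_3 = -1.44 * (-2.27)^3 ≈ 16.84
i=4: S_4 = -1.44 * (-2.27)^4 ≈ -38.24
i=5: S_5 = -1.44 * (-2.27)^5 ≈ 86.79
The first 6 terms are: [-1.44, 3.27, -7.42, 16.84, -38.24, 86.79]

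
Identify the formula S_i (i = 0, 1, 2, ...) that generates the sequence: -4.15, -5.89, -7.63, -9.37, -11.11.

Check differences: -5.89 - -4.15 = -1.74
-7.63 - -5.89 = -1.74
Common difference d = -1.74.
First term a = -4.15.
Formula: S_i = -4.15 - 1.74*i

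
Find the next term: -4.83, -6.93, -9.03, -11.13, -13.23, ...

Differences: -6.93 - -4.83 = -2.1
This is an arithmetic sequence with common difference d = -2.1.
Next term = -13.23 + -2.1 = -15.33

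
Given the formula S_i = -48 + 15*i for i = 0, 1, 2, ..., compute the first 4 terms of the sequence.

This is an arithmetic sequence.
i=0: S_0 = -48 + 15*0 = -48
i=1: S_1 = -48 + 15*1 = -33
i=2: S_2 = -48 + 15*2 = -18
i=3: S_3 = -48 + 15*3 = -3
The first 4 terms are: [-48, -33, -18, -3]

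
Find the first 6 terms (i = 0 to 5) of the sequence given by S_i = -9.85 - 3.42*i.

This is an arithmetic sequence.
i=0: S_0 = -9.85 + -3.42*0 = -9.85
i=1: S_1 = -9.85 + -3.42*1 = -13.27
i=2: S_2 = -9.85 + -3.42*2 = -16.69
i=3: S_3 = -9.85 + -3.42*3 = -20.11
i=4: S_4 = -9.85 + -3.42*4 = -23.53
i=5: S_5 = -9.85 + -3.42*5 = -26.95
The first 6 terms are: [-9.85, -13.27, -16.69, -20.11, -23.53, -26.95]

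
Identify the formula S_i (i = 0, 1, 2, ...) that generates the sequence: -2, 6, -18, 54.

Check ratios: 6 / -2 = -3.0
Common ratio r = -3.
First term a = -2.
Formula: S_i = -2 * (-3)^i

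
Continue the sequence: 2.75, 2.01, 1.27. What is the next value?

Differences: 2.01 - 2.75 = -0.74
This is an arithmetic sequence with common difference d = -0.74.
Next term = 1.27 + -0.74 = 0.53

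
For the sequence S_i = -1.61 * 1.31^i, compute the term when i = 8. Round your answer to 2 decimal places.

S_8 = -1.61 * 1.31^8 ≈ -1.61 * 8.673 ≈ -13.96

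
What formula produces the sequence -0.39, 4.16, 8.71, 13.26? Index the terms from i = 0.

Check differences: 4.16 - -0.39 = 4.55
8.71 - 4.16 = 4.55
Common difference d = 4.55.
First term a = -0.39.
Formula: S_i = -0.39 + 4.55*i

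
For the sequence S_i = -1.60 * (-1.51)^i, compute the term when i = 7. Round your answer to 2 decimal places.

S_7 = -1.6 * (-1.51)^7 ≈ -1.6 * -17.8994 ≈ 28.64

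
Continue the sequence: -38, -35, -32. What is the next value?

Differences: -35 - -38 = 3
This is an arithmetic sequence with common difference d = 3.
Next term = -32 + 3 = -29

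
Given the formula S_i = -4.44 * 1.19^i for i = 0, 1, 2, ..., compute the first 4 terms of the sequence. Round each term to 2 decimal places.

This is a geometric sequence.
i=0: S_0 = -4.44 * 1.19^0 = -4.44
i=1: S_1 = -4.44 * 1.19^1 ≈ -5.28
i=2: S_2 = -4.44 * 1.19^2 ≈ -6.29
i=3: S_3 = -4.44 * 1.19^3 ≈ -7.48
The first 4 terms are: [-4.44, -5.28, -6.29, -7.48]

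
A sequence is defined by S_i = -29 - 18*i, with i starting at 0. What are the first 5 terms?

This is an arithmetic sequence.
i=0: S_0 = -29 + -18*0 = -29
i=1: S_1 = -29 + -18*1 = -47
i=2: S_2 = -29 + -18*2 = -65
i=3: S_3 = -29 + -18*3 = -83
i=4: S_4 = -29 + -18*4 = -101
The first 5 terms are: [-29, -47, -65, -83, -101]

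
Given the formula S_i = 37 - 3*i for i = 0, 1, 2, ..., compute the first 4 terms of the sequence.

This is an arithmetic sequence.
i=0: S_0 = 37 + -3*0 = 37
i=1: S_1 = 37 + -3*1 = 34
i=2: S_2 = 37 + -3*2 = 31
i=3: S_3 = 37 + -3*3 = 28
The first 4 terms are: [37, 34, 31, 28]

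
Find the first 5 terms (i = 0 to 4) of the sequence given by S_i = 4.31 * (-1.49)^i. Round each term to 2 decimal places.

This is a geometric sequence.
i=0: S_0 = 4.31 * (-1.49)^0 = 4.31
i=1: S_1 = 4.31 * (-1.49)^1 ≈ -6.42
i=2: S_2 = 4.31 * (-1.49)^2 ≈ 9.57
i=3: S_3 = 4.31 * (-1.49)^3 ≈ -14.26
i=4: S_4 = 4.31 * (-1.49)^4 ≈ 21.24
The first 5 terms are: [4.31, -6.42, 9.57, -14.26, 21.24]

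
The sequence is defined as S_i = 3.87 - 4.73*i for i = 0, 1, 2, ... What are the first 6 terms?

This is an arithmetic sequence.
i=0: S_0 = 3.87 + -4.73*0 = 3.87
i=1: S_1 = 3.87 + -4.73*1 = -0.86
i=2: S_2 = 3.87 + -4.73*2 = -5.59
i=3: S_3 = 3.87 + -4.73*3 = -10.32
i=4: S_4 = 3.87 + -4.73*4 = -15.05
i=5: S_5 = 3.87 + -4.73*5 = -19.78
The first 6 terms are: [3.87, -0.86, -5.59, -10.32, -15.05, -19.78]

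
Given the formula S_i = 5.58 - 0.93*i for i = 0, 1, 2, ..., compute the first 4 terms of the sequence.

This is an arithmetic sequence.
i=0: S_0 = 5.58 + -0.93*0 = 5.58
i=1: S_1 = 5.58 + -0.93*1 = 4.65
i=2: S_2 = 5.58 + -0.93*2 = 3.72
i=3: S_3 = 5.58 + -0.93*3 = 2.79
The first 4 terms are: [5.58, 4.65, 3.72, 2.79]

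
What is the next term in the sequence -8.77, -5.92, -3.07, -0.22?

Differences: -5.92 - -8.77 = 2.85
This is an arithmetic sequence with common difference d = 2.85.
Next term = -0.22 + 2.85 = 2.63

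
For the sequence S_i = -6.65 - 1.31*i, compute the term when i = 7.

S_7 = -6.65 + -1.31*7 = -6.65 + -9.17 = -15.82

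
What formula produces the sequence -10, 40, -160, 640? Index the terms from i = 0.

Check ratios: 40 / -10 = -4.0
Common ratio r = -4.
First term a = -10.
Formula: S_i = -10 * (-4)^i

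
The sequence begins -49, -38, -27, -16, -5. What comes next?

Differences: -38 - -49 = 11
This is an arithmetic sequence with common difference d = 11.
Next term = -5 + 11 = 6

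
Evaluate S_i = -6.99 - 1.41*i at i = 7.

S_7 = -6.99 + -1.41*7 = -6.99 + -9.87 = -16.86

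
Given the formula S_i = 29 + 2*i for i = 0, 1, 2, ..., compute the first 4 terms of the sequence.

This is an arithmetic sequence.
i=0: S_0 = 29 + 2*0 = 29
i=1: S_1 = 29 + 2*1 = 31
i=2: S_2 = 29 + 2*2 = 33
i=3: S_3 = 29 + 2*3 = 35
The first 4 terms are: [29, 31, 33, 35]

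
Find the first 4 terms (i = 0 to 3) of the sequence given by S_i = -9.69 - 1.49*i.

This is an arithmetic sequence.
i=0: S_0 = -9.69 + -1.49*0 = -9.69
i=1: S_1 = -9.69 + -1.49*1 = -11.18
i=2: S_2 = -9.69 + -1.49*2 = -12.67
i=3: S_3 = -9.69 + -1.49*3 = -14.16
The first 4 terms are: [-9.69, -11.18, -12.67, -14.16]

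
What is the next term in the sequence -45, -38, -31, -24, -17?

Differences: -38 - -45 = 7
This is an arithmetic sequence with common difference d = 7.
Next term = -17 + 7 = -10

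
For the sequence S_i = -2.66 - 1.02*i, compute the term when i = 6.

S_6 = -2.66 + -1.02*6 = -2.66 + -6.12 = -8.78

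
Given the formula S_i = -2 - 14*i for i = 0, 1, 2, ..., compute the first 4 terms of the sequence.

This is an arithmetic sequence.
i=0: S_0 = -2 + -14*0 = -2
i=1: S_1 = -2 + -14*1 = -16
i=2: S_2 = -2 + -14*2 = -30
i=3: S_3 = -2 + -14*3 = -44
The first 4 terms are: [-2, -16, -30, -44]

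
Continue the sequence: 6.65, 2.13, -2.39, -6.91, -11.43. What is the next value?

Differences: 2.13 - 6.65 = -4.52
This is an arithmetic sequence with common difference d = -4.52.
Next term = -11.43 + -4.52 = -15.95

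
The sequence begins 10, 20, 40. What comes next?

Ratios: 20 / 10 = 2.0
This is a geometric sequence with common ratio r = 2.
Next term = 40 * 2 = 80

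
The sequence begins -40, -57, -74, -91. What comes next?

Differences: -57 - -40 = -17
This is an arithmetic sequence with common difference d = -17.
Next term = -91 + -17 = -108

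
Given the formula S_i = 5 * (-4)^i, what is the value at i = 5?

S_5 = 5 * (-4)^5 = 5 * -1024 = -5120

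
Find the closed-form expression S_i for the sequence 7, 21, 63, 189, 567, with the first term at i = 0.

Check ratios: 21 / 7 = 3.0
Common ratio r = 3.
First term a = 7.
Formula: S_i = 7 * 3^i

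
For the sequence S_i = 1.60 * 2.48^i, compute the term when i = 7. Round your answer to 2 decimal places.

S_7 = 1.6 * 2.48^7 ≈ 1.6 * 576.9813 ≈ 923.17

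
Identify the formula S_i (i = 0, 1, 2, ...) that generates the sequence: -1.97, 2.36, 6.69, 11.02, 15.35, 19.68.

Check differences: 2.36 - -1.97 = 4.33
6.69 - 2.36 = 4.33
Common difference d = 4.33.
First term a = -1.97.
Formula: S_i = -1.97 + 4.33*i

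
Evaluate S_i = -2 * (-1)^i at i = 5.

S_5 = -2 * (-1)^5 = -2 * -1 = 2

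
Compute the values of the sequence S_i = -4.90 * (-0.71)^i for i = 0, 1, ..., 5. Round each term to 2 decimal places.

This is a geometric sequence.
i=0: S_0 = -4.9 * (-0.71)^0 = -4.9
i=1: S_1 = -4.9 * (-0.71)^1 ≈ 3.48
i=2: S_2 = -4.9 * (-0.71)^2 ≈ -2.47
i=3: S_3 = -4.9 * (-0.71)^3 ≈ 1.75
i=4: S_4 = -4.9 * (-0.71)^4 ≈ -1.25
i=5: S_5 = -4.9 * (-0.71)^5 ≈ 0.88
The first 6 terms are: [-4.9, 3.48, -2.47, 1.75, -1.25, 0.88]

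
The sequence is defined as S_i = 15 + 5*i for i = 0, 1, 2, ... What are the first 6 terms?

This is an arithmetic sequence.
i=0: S_0 = 15 + 5*0 = 15
i=1: S_1 = 15 + 5*1 = 20
i=2: S_2 = 15 + 5*2 = 25
i=3: S_3 = 15 + 5*3 = 30
i=4: S_4 = 15 + 5*4 = 35
i=5: S_5 = 15 + 5*5 = 40
The first 6 terms are: [15, 20, 25, 30, 35, 40]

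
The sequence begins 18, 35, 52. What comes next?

Differences: 35 - 18 = 17
This is an arithmetic sequence with common difference d = 17.
Next term = 52 + 17 = 69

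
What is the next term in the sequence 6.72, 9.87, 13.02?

Differences: 9.87 - 6.72 = 3.15
This is an arithmetic sequence with common difference d = 3.15.
Next term = 13.02 + 3.15 = 16.17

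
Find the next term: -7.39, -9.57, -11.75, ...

Differences: -9.57 - -7.39 = -2.18
This is an arithmetic sequence with common difference d = -2.18.
Next term = -11.75 + -2.18 = -13.93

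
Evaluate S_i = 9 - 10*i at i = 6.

S_6 = 9 + -10*6 = 9 + -60 = -51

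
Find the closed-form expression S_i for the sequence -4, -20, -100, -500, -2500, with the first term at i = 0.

Check ratios: -20 / -4 = 5.0
Common ratio r = 5.
First term a = -4.
Formula: S_i = -4 * 5^i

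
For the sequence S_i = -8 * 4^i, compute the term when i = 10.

S_10 = -8 * 4^10 = -8 * 1048576 = -8388608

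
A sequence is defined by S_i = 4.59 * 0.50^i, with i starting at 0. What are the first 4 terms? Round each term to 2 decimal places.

This is a geometric sequence.
i=0: S_0 = 4.59 * 0.5^0 = 4.59
i=1: S_1 = 4.59 * 0.5^1 ≈ 2.3
i=2: S_2 = 4.59 * 0.5^2 ≈ 1.15
i=3: S_3 = 4.59 * 0.5^3 ≈ 0.57
The first 4 terms are: [4.59, 2.3, 1.15, 0.57]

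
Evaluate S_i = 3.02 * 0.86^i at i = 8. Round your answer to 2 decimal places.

S_8 = 3.02 * 0.86^8 ≈ 3.02 * 0.2992 ≈ 0.9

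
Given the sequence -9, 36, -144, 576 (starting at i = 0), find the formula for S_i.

Check ratios: 36 / -9 = -4.0
Common ratio r = -4.
First term a = -9.
Formula: S_i = -9 * (-4)^i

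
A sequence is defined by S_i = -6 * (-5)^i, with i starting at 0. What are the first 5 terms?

This is a geometric sequence.
i=0: S_0 = -6 * (-5)^0 = -6
i=1: S_1 = -6 * (-5)^1 = 30
i=2: S_2 = -6 * (-5)^2 = -150
i=3: S_3 = -6 * (-5)^3 = 750
i=4: S_4 = -6 * (-5)^4 = -3750
The first 5 terms are: [-6, 30, -150, 750, -3750]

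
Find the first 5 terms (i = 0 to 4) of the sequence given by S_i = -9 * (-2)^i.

This is a geometric sequence.
i=0: S_0 = -9 * (-2)^0 = -9
i=1: S_1 = -9 * (-2)^1 = 18
i=2: S_2 = -9 * (-2)^2 = -36
i=3: S_3 = -9 * (-2)^3 = 72
i=4: S_4 = -9 * (-2)^4 = -144
The first 5 terms are: [-9, 18, -36, 72, -144]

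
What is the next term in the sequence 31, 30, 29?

Differences: 30 - 31 = -1
This is an arithmetic sequence with common difference d = -1.
Next term = 29 + -1 = 28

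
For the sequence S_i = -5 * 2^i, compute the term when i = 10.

S_10 = -5 * 2^10 = -5 * 1024 = -5120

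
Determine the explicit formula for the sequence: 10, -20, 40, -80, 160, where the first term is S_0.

Check ratios: -20 / 10 = -2.0
Common ratio r = -2.
First term a = 10.
Formula: S_i = 10 * (-2)^i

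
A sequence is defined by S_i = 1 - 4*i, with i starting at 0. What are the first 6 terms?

This is an arithmetic sequence.
i=0: S_0 = 1 + -4*0 = 1
i=1: S_1 = 1 + -4*1 = -3
i=2: S_2 = 1 + -4*2 = -7
i=3: S_3 = 1 + -4*3 = -11
i=4: S_4 = 1 + -4*4 = -15
i=5: S_5 = 1 + -4*5 = -19
The first 6 terms are: [1, -3, -7, -11, -15, -19]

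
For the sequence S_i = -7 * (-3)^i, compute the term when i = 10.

S_10 = -7 * (-3)^10 = -7 * 59049 = -413343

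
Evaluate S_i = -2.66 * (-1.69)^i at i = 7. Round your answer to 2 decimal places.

S_7 = -2.66 * (-1.69)^7 ≈ -2.66 * -39.3738 ≈ 104.73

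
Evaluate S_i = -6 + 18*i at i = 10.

S_10 = -6 + 18*10 = -6 + 180 = 174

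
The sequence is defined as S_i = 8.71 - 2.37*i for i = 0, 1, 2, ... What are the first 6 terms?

This is an arithmetic sequence.
i=0: S_0 = 8.71 + -2.37*0 = 8.71
i=1: S_1 = 8.71 + -2.37*1 = 6.34
i=2: S_2 = 8.71 + -2.37*2 = 3.97
i=3: S_3 = 8.71 + -2.37*3 = 1.6
i=4: S_4 = 8.71 + -2.37*4 = -0.77
i=5: S_5 = 8.71 + -2.37*5 = -3.14
The first 6 terms are: [8.71, 6.34, 3.97, 1.6, -0.77, -3.14]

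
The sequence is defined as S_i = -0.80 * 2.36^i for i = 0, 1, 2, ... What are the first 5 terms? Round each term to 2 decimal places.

This is a geometric sequence.
i=0: S_0 = -0.8 * 2.36^0 = -0.8
i=1: S_1 = -0.8 * 2.36^1 ≈ -1.89
i=2: S_2 = -0.8 * 2.36^2 ≈ -4.46
i=3: S_3 = -0.8 * 2.36^3 ≈ -10.52
i=4: S_4 = -0.8 * 2.36^4 ≈ -24.82
The first 5 terms are: [-0.8, -1.89, -4.46, -10.52, -24.82]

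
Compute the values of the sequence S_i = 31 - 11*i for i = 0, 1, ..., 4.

This is an arithmetic sequence.
i=0: S_0 = 31 + -11*0 = 31
i=1: S_1 = 31 + -11*1 = 20
i=2: S_2 = 31 + -11*2 = 9
i=3: S_3 = 31 + -11*3 = -2
i=4: S_4 = 31 + -11*4 = -13
The first 5 terms are: [31, 20, 9, -2, -13]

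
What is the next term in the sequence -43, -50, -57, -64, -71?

Differences: -50 - -43 = -7
This is an arithmetic sequence with common difference d = -7.
Next term = -71 + -7 = -78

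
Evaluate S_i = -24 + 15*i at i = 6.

S_6 = -24 + 15*6 = -24 + 90 = 66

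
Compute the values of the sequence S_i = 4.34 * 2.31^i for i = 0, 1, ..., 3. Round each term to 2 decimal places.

This is a geometric sequence.
i=0: S_0 = 4.34 * 2.31^0 = 4.34
i=1: S_1 = 4.34 * 2.31^1 ≈ 10.03
i=2: S_2 = 4.34 * 2.31^2 ≈ 23.16
i=3: S_3 = 4.34 * 2.31^3 ≈ 53.5
The first 4 terms are: [4.34, 10.03, 23.16, 53.5]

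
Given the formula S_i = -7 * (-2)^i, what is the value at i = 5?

S_5 = -7 * (-2)^5 = -7 * -32 = 224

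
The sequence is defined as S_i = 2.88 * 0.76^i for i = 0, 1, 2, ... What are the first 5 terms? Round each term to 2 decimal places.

This is a geometric sequence.
i=0: S_0 = 2.88 * 0.76^0 = 2.88
i=1: S_1 = 2.88 * 0.76^1 ≈ 2.19
i=2: S_2 = 2.88 * 0.76^2 ≈ 1.66
i=3: S_3 = 2.88 * 0.76^3 ≈ 1.26
i=4: S_4 = 2.88 * 0.76^4 ≈ 0.96
The first 5 terms are: [2.88, 2.19, 1.66, 1.26, 0.96]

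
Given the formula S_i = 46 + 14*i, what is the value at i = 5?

S_5 = 46 + 14*5 = 46 + 70 = 116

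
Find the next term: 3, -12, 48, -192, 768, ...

Ratios: -12 / 3 = -4.0
This is a geometric sequence with common ratio r = -4.
Next term = 768 * -4 = -3072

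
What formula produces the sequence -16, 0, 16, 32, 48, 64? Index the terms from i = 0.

Check differences: 0 - -16 = 16
16 - 0 = 16
Common difference d = 16.
First term a = -16.
Formula: S_i = -16 + 16*i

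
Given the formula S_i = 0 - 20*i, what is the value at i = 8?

S_8 = 0 + -20*8 = 0 + -160 = -160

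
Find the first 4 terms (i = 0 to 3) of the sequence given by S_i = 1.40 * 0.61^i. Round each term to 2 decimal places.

This is a geometric sequence.
i=0: S_0 = 1.4 * 0.61^0 = 1.4
i=1: S_1 = 1.4 * 0.61^1 ≈ 0.85
i=2: S_2 = 1.4 * 0.61^2 ≈ 0.52
i=3: S_3 = 1.4 * 0.61^3 ≈ 0.32
The first 4 terms are: [1.4, 0.85, 0.52, 0.32]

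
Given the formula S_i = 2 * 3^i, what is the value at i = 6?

S_6 = 2 * 3^6 = 2 * 729 = 1458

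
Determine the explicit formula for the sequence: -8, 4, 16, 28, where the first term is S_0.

Check differences: 4 - -8 = 12
16 - 4 = 12
Common difference d = 12.
First term a = -8.
Formula: S_i = -8 + 12*i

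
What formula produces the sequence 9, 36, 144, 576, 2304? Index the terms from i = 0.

Check ratios: 36 / 9 = 4.0
Common ratio r = 4.
First term a = 9.
Formula: S_i = 9 * 4^i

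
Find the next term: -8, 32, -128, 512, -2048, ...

Ratios: 32 / -8 = -4.0
This is a geometric sequence with common ratio r = -4.
Next term = -2048 * -4 = 8192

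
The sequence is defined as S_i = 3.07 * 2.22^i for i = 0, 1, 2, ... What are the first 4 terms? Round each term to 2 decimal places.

This is a geometric sequence.
i=0: S_0 = 3.07 * 2.22^0 = 3.07
i=1: S_1 = 3.07 * 2.22^1 ≈ 6.82
i=2: S_2 = 3.07 * 2.22^2 ≈ 15.13
i=3: S_3 = 3.07 * 2.22^3 ≈ 33.59
The first 4 terms are: [3.07, 6.82, 15.13, 33.59]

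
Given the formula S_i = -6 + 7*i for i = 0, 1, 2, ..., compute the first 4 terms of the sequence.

This is an arithmetic sequence.
i=0: S_0 = -6 + 7*0 = -6
i=1: S_1 = -6 + 7*1 = 1
i=2: S_2 = -6 + 7*2 = 8
i=3: S_3 = -6 + 7*3 = 15
The first 4 terms are: [-6, 1, 8, 15]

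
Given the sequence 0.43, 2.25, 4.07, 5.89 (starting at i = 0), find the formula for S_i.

Check differences: 2.25 - 0.43 = 1.82
4.07 - 2.25 = 1.82
Common difference d = 1.82.
First term a = 0.43.
Formula: S_i = 0.43 + 1.82*i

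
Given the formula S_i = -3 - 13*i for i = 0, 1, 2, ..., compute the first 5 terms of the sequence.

This is an arithmetic sequence.
i=0: S_0 = -3 + -13*0 = -3
i=1: S_1 = -3 + -13*1 = -16
i=2: S_2 = -3 + -13*2 = -29
i=3: S_3 = -3 + -13*3 = -42
i=4: S_4 = -3 + -13*4 = -55
The first 5 terms are: [-3, -16, -29, -42, -55]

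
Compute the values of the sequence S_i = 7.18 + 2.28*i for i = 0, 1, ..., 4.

This is an arithmetic sequence.
i=0: S_0 = 7.18 + 2.28*0 = 7.18
i=1: S_1 = 7.18 + 2.28*1 = 9.46
i=2: S_2 = 7.18 + 2.28*2 = 11.74
i=3: S_3 = 7.18 + 2.28*3 = 14.02
i=4: S_4 = 7.18 + 2.28*4 = 16.3
The first 5 terms are: [7.18, 9.46, 11.74, 14.02, 16.3]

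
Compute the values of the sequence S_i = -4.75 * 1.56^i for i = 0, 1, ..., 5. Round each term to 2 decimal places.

This is a geometric sequence.
i=0: S_0 = -4.75 * 1.56^0 = -4.75
i=1: S_1 = -4.75 * 1.56^1 = -7.41
i=2: S_2 = -4.75 * 1.56^2 ≈ -11.56
i=3: S_3 = -4.75 * 1.56^3 ≈ -18.03
i=4: S_4 = -4.75 * 1.56^4 ≈ -28.13
i=5: S_5 = -4.75 * 1.56^5 ≈ -43.89
The first 6 terms are: [-4.75, -7.41, -11.56, -18.03, -28.13, -43.89]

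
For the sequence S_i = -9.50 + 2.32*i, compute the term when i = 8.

S_8 = -9.5 + 2.32*8 = -9.5 + 18.56 = 9.06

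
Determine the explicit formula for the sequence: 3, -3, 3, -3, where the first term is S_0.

Check ratios: -3 / 3 = -1.0
Common ratio r = -1.
First term a = 3.
Formula: S_i = 3 * (-1)^i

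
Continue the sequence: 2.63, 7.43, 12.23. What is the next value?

Differences: 7.43 - 2.63 = 4.8
This is an arithmetic sequence with common difference d = 4.8.
Next term = 12.23 + 4.8 = 17.03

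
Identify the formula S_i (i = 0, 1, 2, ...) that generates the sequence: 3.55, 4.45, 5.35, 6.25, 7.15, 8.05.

Check differences: 4.45 - 3.55 = 0.9
5.35 - 4.45 = 0.9
Common difference d = 0.9.
First term a = 3.55.
Formula: S_i = 3.55 + 0.90*i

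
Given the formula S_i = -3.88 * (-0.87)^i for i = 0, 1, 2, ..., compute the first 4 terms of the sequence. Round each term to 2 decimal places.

This is a geometric sequence.
i=0: S_0 = -3.88 * (-0.87)^0 = -3.88
i=1: S_1 = -3.88 * (-0.87)^1 ≈ 3.38
i=2: S_2 = -3.88 * (-0.87)^2 ≈ -2.94
i=3: S_3 = -3.88 * (-0.87)^3 ≈ 2.55
The first 4 terms are: [-3.88, 3.38, -2.94, 2.55]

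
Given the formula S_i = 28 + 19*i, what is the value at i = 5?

S_5 = 28 + 19*5 = 28 + 95 = 123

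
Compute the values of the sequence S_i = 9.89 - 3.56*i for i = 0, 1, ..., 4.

This is an arithmetic sequence.
i=0: S_0 = 9.89 + -3.56*0 = 9.89
i=1: S_1 = 9.89 + -3.56*1 = 6.33
i=2: S_2 = 9.89 + -3.56*2 = 2.77
i=3: S_3 = 9.89 + -3.56*3 = -0.79
i=4: S_4 = 9.89 + -3.56*4 = -4.35
The first 5 terms are: [9.89, 6.33, 2.77, -0.79, -4.35]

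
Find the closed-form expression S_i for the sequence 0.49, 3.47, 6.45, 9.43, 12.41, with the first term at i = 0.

Check differences: 3.47 - 0.49 = 2.98
6.45 - 3.47 = 2.98
Common difference d = 2.98.
First term a = 0.49.
Formula: S_i = 0.49 + 2.98*i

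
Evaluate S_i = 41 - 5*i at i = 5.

S_5 = 41 + -5*5 = 41 + -25 = 16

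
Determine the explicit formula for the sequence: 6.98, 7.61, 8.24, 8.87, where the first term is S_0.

Check differences: 7.61 - 6.98 = 0.63
8.24 - 7.61 = 0.63
Common difference d = 0.63.
First term a = 6.98.
Formula: S_i = 6.98 + 0.63*i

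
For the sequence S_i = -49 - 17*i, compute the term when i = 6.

S_6 = -49 + -17*6 = -49 + -102 = -151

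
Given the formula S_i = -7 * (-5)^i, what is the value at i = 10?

S_10 = -7 * (-5)^10 = -7 * 9765625 = -68359375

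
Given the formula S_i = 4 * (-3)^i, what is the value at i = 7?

S_7 = 4 * (-3)^7 = 4 * -2187 = -8748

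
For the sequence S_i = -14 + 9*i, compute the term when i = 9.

S_9 = -14 + 9*9 = -14 + 81 = 67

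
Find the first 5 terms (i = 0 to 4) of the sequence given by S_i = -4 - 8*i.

This is an arithmetic sequence.
i=0: S_0 = -4 + -8*0 = -4
i=1: S_1 = -4 + -8*1 = -12
i=2: S_2 = -4 + -8*2 = -20
i=3: S_3 = -4 + -8*3 = -28
i=4: S_4 = -4 + -8*4 = -36
The first 5 terms are: [-4, -12, -20, -28, -36]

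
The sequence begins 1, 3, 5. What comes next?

Differences: 3 - 1 = 2
This is an arithmetic sequence with common difference d = 2.
Next term = 5 + 2 = 7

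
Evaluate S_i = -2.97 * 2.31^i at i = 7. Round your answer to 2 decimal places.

S_7 = -2.97 * 2.31^7 ≈ -2.97 * 350.9812 ≈ -1042.41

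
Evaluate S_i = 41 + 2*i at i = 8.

S_8 = 41 + 2*8 = 41 + 16 = 57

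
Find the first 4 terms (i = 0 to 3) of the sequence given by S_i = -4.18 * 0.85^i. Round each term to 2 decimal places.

This is a geometric sequence.
i=0: S_0 = -4.18 * 0.85^0 = -4.18
i=1: S_1 = -4.18 * 0.85^1 ≈ -3.55
i=2: S_2 = -4.18 * 0.85^2 ≈ -3.02
i=3: S_3 = -4.18 * 0.85^3 ≈ -2.57
The first 4 terms are: [-4.18, -3.55, -3.02, -2.57]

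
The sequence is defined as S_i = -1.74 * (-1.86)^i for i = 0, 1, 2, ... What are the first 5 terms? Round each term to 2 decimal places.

This is a geometric sequence.
i=0: S_0 = -1.74 * (-1.86)^0 = -1.74
i=1: S_1 = -1.74 * (-1.86)^1 ≈ 3.24
i=2: S_2 = -1.74 * (-1.86)^2 ≈ -6.02
i=3: S_3 = -1.74 * (-1.86)^3 ≈ 11.2
i=4: S_4 = -1.74 * (-1.86)^4 ≈ -20.83
The first 5 terms are: [-1.74, 3.24, -6.02, 11.2, -20.83]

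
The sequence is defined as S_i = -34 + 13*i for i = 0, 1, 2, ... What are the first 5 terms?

This is an arithmetic sequence.
i=0: S_0 = -34 + 13*0 = -34
i=1: S_1 = -34 + 13*1 = -21
i=2: S_2 = -34 + 13*2 = -8
i=3: S_3 = -34 + 13*3 = 5
i=4: S_4 = -34 + 13*4 = 18
The first 5 terms are: [-34, -21, -8, 5, 18]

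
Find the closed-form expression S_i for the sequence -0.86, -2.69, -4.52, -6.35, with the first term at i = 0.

Check differences: -2.69 - -0.86 = -1.83
-4.52 - -2.69 = -1.83
Common difference d = -1.83.
First term a = -0.86.
Formula: S_i = -0.86 - 1.83*i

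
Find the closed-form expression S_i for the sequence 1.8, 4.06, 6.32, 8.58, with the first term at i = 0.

Check differences: 4.06 - 1.8 = 2.26
6.32 - 4.06 = 2.26
Common difference d = 2.26.
First term a = 1.8.
Formula: S_i = 1.80 + 2.26*i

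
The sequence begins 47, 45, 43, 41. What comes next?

Differences: 45 - 47 = -2
This is an arithmetic sequence with common difference d = -2.
Next term = 41 + -2 = 39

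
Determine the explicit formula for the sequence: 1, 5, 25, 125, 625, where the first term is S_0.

Check ratios: 5 / 1 = 5.0
Common ratio r = 5.
First term a = 1.
Formula: S_i = 1 * 5^i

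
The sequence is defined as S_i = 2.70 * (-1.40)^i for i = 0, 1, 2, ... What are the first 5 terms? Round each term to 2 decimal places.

This is a geometric sequence.
i=0: S_0 = 2.7 * (-1.4)^0 = 2.7
i=1: S_1 = 2.7 * (-1.4)^1 = -3.78
i=2: S_2 = 2.7 * (-1.4)^2 ≈ 5.29
i=3: S_3 = 2.7 * (-1.4)^3 ≈ -7.41
i=4: S_4 = 2.7 * (-1.4)^4 ≈ 10.37
The first 5 terms are: [2.7, -3.78, 5.29, -7.41, 10.37]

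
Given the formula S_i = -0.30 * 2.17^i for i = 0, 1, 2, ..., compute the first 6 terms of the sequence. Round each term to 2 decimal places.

This is a geometric sequence.
i=0: S_0 = -0.3 * 2.17^0 = -0.3
i=1: S_1 = -0.3 * 2.17^1 ≈ -0.65
i=2: S_2 = -0.3 * 2.17^2 ≈ -1.41
i=3: S_3 = -0.3 * 2.17^3 ≈ -3.07
i=4: S_4 = -0.3 * 2.17^4 ≈ -6.65
i=5: S_5 = -0.3 * 2.17^5 ≈ -14.44
The first 6 terms are: [-0.3, -0.65, -1.41, -3.07, -6.65, -14.44]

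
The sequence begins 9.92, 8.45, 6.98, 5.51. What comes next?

Differences: 8.45 - 9.92 = -1.47
This is an arithmetic sequence with common difference d = -1.47.
Next term = 5.51 + -1.47 = 4.04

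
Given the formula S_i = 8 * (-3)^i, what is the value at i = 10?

S_10 = 8 * (-3)^10 = 8 * 59049 = 472392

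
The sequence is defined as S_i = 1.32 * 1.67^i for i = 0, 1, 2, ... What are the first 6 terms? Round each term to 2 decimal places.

This is a geometric sequence.
i=0: S_0 = 1.32 * 1.67^0 = 1.32
i=1: S_1 = 1.32 * 1.67^1 ≈ 2.2
i=2: S_2 = 1.32 * 1.67^2 ≈ 3.68
i=3: S_3 = 1.32 * 1.67^3 ≈ 6.15
i=4: S_4 = 1.32 * 1.67^4 ≈ 10.27
i=5: S_5 = 1.32 * 1.67^5 ≈ 17.15
The first 6 terms are: [1.32, 2.2, 3.68, 6.15, 10.27, 17.15]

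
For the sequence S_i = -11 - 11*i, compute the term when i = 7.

S_7 = -11 + -11*7 = -11 + -77 = -88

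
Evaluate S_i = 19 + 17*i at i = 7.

S_7 = 19 + 17*7 = 19 + 119 = 138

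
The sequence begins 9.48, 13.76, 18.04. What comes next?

Differences: 13.76 - 9.48 = 4.28
This is an arithmetic sequence with common difference d = 4.28.
Next term = 18.04 + 4.28 = 22.32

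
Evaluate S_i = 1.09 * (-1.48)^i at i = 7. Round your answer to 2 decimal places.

S_7 = 1.09 * (-1.48)^7 ≈ 1.09 * -15.5536 ≈ -16.95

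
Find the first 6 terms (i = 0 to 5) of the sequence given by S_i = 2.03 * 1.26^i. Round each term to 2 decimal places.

This is a geometric sequence.
i=0: S_0 = 2.03 * 1.26^0 = 2.03
i=1: S_1 = 2.03 * 1.26^1 ≈ 2.56
i=2: S_2 = 2.03 * 1.26^2 ≈ 3.22
i=3: S_3 = 2.03 * 1.26^3 ≈ 4.06
i=4: S_4 = 2.03 * 1.26^4 ≈ 5.12
i=5: S_5 = 2.03 * 1.26^5 ≈ 6.45
The first 6 terms are: [2.03, 2.56, 3.22, 4.06, 5.12, 6.45]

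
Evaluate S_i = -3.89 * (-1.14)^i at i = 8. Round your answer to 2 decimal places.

S_8 = -3.89 * (-1.14)^8 ≈ -3.89 * 2.8526 ≈ -11.1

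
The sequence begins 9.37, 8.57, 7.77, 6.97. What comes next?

Differences: 8.57 - 9.37 = -0.8
This is an arithmetic sequence with common difference d = -0.8.
Next term = 6.97 + -0.8 = 6.17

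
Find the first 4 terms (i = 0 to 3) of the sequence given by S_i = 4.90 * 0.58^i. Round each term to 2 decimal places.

This is a geometric sequence.
i=0: S_0 = 4.9 * 0.58^0 = 4.9
i=1: S_1 = 4.9 * 0.58^1 ≈ 2.84
i=2: S_2 = 4.9 * 0.58^2 ≈ 1.65
i=3: S_3 = 4.9 * 0.58^3 ≈ 0.96
The first 4 terms are: [4.9, 2.84, 1.65, 0.96]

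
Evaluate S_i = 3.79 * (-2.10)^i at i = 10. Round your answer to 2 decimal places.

S_10 = 3.79 * (-2.1)^10 ≈ 3.79 * 1667.9881 ≈ 6321.67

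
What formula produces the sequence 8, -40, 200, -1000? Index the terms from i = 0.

Check ratios: -40 / 8 = -5.0
Common ratio r = -5.
First term a = 8.
Formula: S_i = 8 * (-5)^i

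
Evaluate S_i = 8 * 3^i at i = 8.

S_8 = 8 * 3^8 = 8 * 6561 = 52488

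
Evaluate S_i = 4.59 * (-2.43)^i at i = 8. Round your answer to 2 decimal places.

S_8 = 4.59 * (-2.43)^8 ≈ 4.59 * 1215.7665 ≈ 5580.37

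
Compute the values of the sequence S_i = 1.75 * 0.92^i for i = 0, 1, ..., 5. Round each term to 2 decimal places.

This is a geometric sequence.
i=0: S_0 = 1.75 * 0.92^0 = 1.75
i=1: S_1 = 1.75 * 0.92^1 = 1.61
i=2: S_2 = 1.75 * 0.92^2 ≈ 1.48
i=3: S_3 = 1.75 * 0.92^3 ≈ 1.36
i=4: S_4 = 1.75 * 0.92^4 ≈ 1.25
i=5: S_5 = 1.75 * 0.92^5 ≈ 1.15
The first 6 terms are: [1.75, 1.61, 1.48, 1.36, 1.25, 1.15]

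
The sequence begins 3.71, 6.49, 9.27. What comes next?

Differences: 6.49 - 3.71 = 2.78
This is an arithmetic sequence with common difference d = 2.78.
Next term = 9.27 + 2.78 = 12.05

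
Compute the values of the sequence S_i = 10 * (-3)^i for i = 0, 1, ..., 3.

This is a geometric sequence.
i=0: S_0 = 10 * (-3)^0 = 10
i=1: S_1 = 10 * (-3)^1 = -30
i=2: S_2 = 10 * (-3)^2 = 90
i=3: S_3 = 10 * (-3)^3 = -270
The first 4 terms are: [10, -30, 90, -270]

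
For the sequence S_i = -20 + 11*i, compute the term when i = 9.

S_9 = -20 + 11*9 = -20 + 99 = 79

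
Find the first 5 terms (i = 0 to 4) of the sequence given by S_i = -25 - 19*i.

This is an arithmetic sequence.
i=0: S_0 = -25 + -19*0 = -25
i=1: S_1 = -25 + -19*1 = -44
i=2: S_2 = -25 + -19*2 = -63
i=3: S_3 = -25 + -19*3 = -82
i=4: S_4 = -25 + -19*4 = -101
The first 5 terms are: [-25, -44, -63, -82, -101]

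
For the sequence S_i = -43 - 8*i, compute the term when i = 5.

S_5 = -43 + -8*5 = -43 + -40 = -83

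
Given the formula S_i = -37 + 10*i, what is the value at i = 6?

S_6 = -37 + 10*6 = -37 + 60 = 23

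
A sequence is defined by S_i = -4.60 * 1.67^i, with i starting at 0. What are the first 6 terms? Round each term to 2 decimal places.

This is a geometric sequence.
i=0: S_0 = -4.6 * 1.67^0 = -4.6
i=1: S_1 = -4.6 * 1.67^1 ≈ -7.68
i=2: S_2 = -4.6 * 1.67^2 ≈ -12.83
i=3: S_3 = -4.6 * 1.67^3 ≈ -21.42
i=4: S_4 = -4.6 * 1.67^4 ≈ -35.78
i=5: S_5 = -4.6 * 1.67^5 ≈ -59.75
The first 6 terms are: [-4.6, -7.68, -12.83, -21.42, -35.78, -59.75]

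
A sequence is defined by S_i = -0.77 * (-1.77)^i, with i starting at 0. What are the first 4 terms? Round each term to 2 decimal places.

This is a geometric sequence.
i=0: S_0 = -0.77 * (-1.77)^0 = -0.77
i=1: S_1 = -0.77 * (-1.77)^1 ≈ 1.36
i=2: S_2 = -0.77 * (-1.77)^2 ≈ -2.41
i=3: S_3 = -0.77 * (-1.77)^3 ≈ 4.27
The first 4 terms are: [-0.77, 1.36, -2.41, 4.27]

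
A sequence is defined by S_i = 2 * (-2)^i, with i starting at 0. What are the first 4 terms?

This is a geometric sequence.
i=0: S_0 = 2 * (-2)^0 = 2
i=1: S_1 = 2 * (-2)^1 = -4
i=2: S_2 = 2 * (-2)^2 = 8
i=3: S_3 = 2 * (-2)^3 = -16
The first 4 terms are: [2, -4, 8, -16]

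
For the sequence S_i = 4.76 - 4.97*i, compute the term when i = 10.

S_10 = 4.76 + -4.97*10 = 4.76 + -49.7 = -44.94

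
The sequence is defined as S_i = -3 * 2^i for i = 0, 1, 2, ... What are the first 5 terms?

This is a geometric sequence.
i=0: S_0 = -3 * 2^0 = -3
i=1: S_1 = -3 * 2^1 = -6
i=2: S_2 = -3 * 2^2 = -12
i=3: S_3 = -3 * 2^3 = -24
i=4: S_4 = -3 * 2^4 = -48
The first 5 terms are: [-3, -6, -12, -24, -48]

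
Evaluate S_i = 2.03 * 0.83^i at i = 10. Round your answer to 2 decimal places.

S_10 = 2.03 * 0.83^10 ≈ 2.03 * 0.15516 ≈ 0.31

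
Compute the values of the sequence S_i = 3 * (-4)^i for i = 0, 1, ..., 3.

This is a geometric sequence.
i=0: S_0 = 3 * (-4)^0 = 3
i=1: S_1 = 3 * (-4)^1 = -12
i=2: S_2 = 3 * (-4)^2 = 48
i=3: S_3 = 3 * (-4)^3 = -192
The first 4 terms are: [3, -12, 48, -192]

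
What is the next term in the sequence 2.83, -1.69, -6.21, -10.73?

Differences: -1.69 - 2.83 = -4.52
This is an arithmetic sequence with common difference d = -4.52.
Next term = -10.73 + -4.52 = -15.25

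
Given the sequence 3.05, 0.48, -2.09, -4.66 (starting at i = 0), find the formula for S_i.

Check differences: 0.48 - 3.05 = -2.57
-2.09 - 0.48 = -2.57
Common difference d = -2.57.
First term a = 3.05.
Formula: S_i = 3.05 - 2.57*i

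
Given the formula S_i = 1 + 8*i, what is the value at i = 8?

S_8 = 1 + 8*8 = 1 + 64 = 65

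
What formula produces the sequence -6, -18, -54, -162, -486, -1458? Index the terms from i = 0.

Check ratios: -18 / -6 = 3.0
Common ratio r = 3.
First term a = -6.
Formula: S_i = -6 * 3^i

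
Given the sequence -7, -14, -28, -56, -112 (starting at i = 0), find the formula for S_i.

Check ratios: -14 / -7 = 2.0
Common ratio r = 2.
First term a = -7.
Formula: S_i = -7 * 2^i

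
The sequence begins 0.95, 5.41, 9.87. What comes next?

Differences: 5.41 - 0.95 = 4.46
This is an arithmetic sequence with common difference d = 4.46.
Next term = 9.87 + 4.46 = 14.33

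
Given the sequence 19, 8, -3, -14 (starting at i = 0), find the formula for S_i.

Check differences: 8 - 19 = -11
-3 - 8 = -11
Common difference d = -11.
First term a = 19.
Formula: S_i = 19 - 11*i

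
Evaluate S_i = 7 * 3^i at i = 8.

S_8 = 7 * 3^8 = 7 * 6561 = 45927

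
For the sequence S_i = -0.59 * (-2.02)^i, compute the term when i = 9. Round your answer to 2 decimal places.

S_9 = -0.59 * (-2.02)^9 ≈ -0.59 * -559.9669 ≈ 330.38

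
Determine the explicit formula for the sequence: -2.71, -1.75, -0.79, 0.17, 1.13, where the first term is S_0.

Check differences: -1.75 - -2.71 = 0.96
-0.79 - -1.75 = 0.96
Common difference d = 0.96.
First term a = -2.71.
Formula: S_i = -2.71 + 0.96*i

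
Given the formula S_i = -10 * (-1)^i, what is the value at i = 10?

S_10 = -10 * (-1)^10 = -10 * 1 = -10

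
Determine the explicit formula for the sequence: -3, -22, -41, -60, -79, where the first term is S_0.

Check differences: -22 - -3 = -19
-41 - -22 = -19
Common difference d = -19.
First term a = -3.
Formula: S_i = -3 - 19*i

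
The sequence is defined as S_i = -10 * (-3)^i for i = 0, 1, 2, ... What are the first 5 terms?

This is a geometric sequence.
i=0: S_0 = -10 * (-3)^0 = -10
i=1: S_1 = -10 * (-3)^1 = 30
i=2: S_2 = -10 * (-3)^2 = -90
i=3: S_3 = -10 * (-3)^3 = 270
i=4: S_4 = -10 * (-3)^4 = -810
The first 5 terms are: [-10, 30, -90, 270, -810]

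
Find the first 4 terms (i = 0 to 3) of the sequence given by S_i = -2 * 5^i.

This is a geometric sequence.
i=0: S_0 = -2 * 5^0 = -2
i=1: S_1 = -2 * 5^1 = -10
i=2: S_2 = -2 * 5^2 = -50
i=3: S_3 = -2 * 5^3 = -250
The first 4 terms are: [-2, -10, -50, -250]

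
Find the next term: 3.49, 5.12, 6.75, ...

Differences: 5.12 - 3.49 = 1.63
This is an arithmetic sequence with common difference d = 1.63.
Next term = 6.75 + 1.63 = 8.38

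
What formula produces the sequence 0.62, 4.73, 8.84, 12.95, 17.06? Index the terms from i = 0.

Check differences: 4.73 - 0.62 = 4.11
8.84 - 4.73 = 4.11
Common difference d = 4.11.
First term a = 0.62.
Formula: S_i = 0.62 + 4.11*i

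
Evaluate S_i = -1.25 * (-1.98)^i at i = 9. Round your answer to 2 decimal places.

S_9 = -1.25 * (-1.98)^9 ≈ -1.25 * -467.7208 ≈ 584.65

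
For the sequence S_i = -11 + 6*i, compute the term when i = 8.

S_8 = -11 + 6*8 = -11 + 48 = 37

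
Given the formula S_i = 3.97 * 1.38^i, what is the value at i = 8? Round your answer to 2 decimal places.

S_8 = 3.97 * 1.38^8 ≈ 3.97 * 13.1532 ≈ 52.22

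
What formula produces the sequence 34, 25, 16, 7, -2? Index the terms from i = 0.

Check differences: 25 - 34 = -9
16 - 25 = -9
Common difference d = -9.
First term a = 34.
Formula: S_i = 34 - 9*i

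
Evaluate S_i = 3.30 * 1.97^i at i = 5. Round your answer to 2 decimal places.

S_5 = 3.3 * 1.97^5 ≈ 3.3 * 29.6709 ≈ 97.91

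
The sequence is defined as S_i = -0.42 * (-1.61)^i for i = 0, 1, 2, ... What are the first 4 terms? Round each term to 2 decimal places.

This is a geometric sequence.
i=0: S_0 = -0.42 * (-1.61)^0 = -0.42
i=1: S_1 = -0.42 * (-1.61)^1 ≈ 0.68
i=2: S_2 = -0.42 * (-1.61)^2 ≈ -1.09
i=3: S_3 = -0.42 * (-1.61)^3 ≈ 1.75
The first 4 terms are: [-0.42, 0.68, -1.09, 1.75]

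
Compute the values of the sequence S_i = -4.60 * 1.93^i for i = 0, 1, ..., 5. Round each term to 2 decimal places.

This is a geometric sequence.
i=0: S_0 = -4.6 * 1.93^0 = -4.6
i=1: S_1 = -4.6 * 1.93^1 ≈ -8.88
i=2: S_2 = -4.6 * 1.93^2 ≈ -17.13
i=3: S_3 = -4.6 * 1.93^3 ≈ -33.07
i=4: S_4 = -4.6 * 1.93^4 ≈ -63.82
i=5: S_5 = -4.6 * 1.93^5 ≈ -123.18
The first 6 terms are: [-4.6, -8.88, -17.13, -33.07, -63.82, -123.18]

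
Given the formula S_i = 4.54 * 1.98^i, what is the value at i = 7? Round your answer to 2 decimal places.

S_7 = 4.54 * 1.98^7 ≈ 4.54 * 119.3044 ≈ 541.64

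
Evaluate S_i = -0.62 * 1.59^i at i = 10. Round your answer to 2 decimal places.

S_10 = -0.62 * 1.59^10 ≈ -0.62 * 103.2693 ≈ -64.03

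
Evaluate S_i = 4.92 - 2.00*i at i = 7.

S_7 = 4.92 + -2.0*7 = 4.92 + -14.0 = -9.08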